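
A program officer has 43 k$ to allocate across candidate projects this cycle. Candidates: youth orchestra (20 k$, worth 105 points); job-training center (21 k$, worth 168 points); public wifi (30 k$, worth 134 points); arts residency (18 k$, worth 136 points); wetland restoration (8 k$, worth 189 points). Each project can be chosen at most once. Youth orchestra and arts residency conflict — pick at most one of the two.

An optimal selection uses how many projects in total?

2

Optimal total is 357.
job-training center + wetland restoration hits 357 at 29 k$.
All optima have 2 projects.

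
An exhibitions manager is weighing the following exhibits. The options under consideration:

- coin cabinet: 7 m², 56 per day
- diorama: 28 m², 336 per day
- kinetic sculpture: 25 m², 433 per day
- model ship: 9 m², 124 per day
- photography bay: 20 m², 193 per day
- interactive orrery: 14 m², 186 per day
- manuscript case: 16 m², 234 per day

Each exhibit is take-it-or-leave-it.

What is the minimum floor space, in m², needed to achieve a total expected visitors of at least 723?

48

Need the lightest bundle worth ≥ 723.
kinetic sculpture + model ship + interactive orrery: 743 expected visitors at 48 m².
Any bundle with less than 48 m² falls short of 723.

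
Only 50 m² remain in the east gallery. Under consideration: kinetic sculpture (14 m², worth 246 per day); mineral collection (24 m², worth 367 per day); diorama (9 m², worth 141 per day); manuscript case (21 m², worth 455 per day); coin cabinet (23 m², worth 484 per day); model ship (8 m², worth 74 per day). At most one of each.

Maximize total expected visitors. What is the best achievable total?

Best packing: manuscript case + coin cabinet — 44 m², 939 total.
That's the maximum — no swap from here does better than 939.

939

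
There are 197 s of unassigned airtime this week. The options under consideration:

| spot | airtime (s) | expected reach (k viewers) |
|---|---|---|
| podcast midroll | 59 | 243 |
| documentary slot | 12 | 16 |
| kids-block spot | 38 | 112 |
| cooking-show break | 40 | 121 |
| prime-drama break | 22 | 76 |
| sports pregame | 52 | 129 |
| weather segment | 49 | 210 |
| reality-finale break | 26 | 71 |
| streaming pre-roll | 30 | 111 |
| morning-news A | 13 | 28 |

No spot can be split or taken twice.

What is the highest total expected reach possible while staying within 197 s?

Greedy by ratio would take podcast midroll + prime-drama break + weather segment + reality-finale break + streaming pre-roll: 186 s used, total 711.
The 30 s tied up in streaming pre-roll is better spent on cooking-show break — total rises to 721 (196 s).
Next best is podcast midroll + cooking-show break + weather segment + streaming pre-roll + morning-news A at 713 (191 s) — short by 8.

721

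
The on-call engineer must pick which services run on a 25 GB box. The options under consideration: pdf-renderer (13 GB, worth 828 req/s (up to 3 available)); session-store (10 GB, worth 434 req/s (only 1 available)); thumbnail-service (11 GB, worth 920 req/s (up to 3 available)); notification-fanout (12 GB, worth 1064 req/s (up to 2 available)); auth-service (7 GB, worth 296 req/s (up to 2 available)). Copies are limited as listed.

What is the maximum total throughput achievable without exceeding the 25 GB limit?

2128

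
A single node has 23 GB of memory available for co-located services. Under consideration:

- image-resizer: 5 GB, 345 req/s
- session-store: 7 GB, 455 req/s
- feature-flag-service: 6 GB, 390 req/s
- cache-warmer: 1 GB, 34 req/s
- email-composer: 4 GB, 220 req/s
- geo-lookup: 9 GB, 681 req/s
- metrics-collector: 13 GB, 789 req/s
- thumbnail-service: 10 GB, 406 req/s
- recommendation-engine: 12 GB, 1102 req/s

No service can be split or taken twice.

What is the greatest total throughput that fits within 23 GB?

1837

Taking the top-ratio services first gives cache-warmer + geo-lookup + recommendation-engine for 1817 (22 GB).
Replace cache-warmer and geo-lookup with image-resizer + feature-flag-service: the trade gains 20 net, giving 1837 at 23 GB.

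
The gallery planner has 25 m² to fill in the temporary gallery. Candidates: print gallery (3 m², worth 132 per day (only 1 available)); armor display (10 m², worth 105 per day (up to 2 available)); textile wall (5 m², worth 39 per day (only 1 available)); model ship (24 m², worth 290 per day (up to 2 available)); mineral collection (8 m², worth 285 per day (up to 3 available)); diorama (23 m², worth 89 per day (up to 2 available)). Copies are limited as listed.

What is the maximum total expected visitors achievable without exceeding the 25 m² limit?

855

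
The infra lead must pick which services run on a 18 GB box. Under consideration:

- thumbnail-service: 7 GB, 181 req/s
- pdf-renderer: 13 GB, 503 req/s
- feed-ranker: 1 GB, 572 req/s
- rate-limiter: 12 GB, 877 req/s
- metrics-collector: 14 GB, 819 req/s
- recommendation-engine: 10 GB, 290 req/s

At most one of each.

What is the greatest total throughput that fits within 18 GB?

1449

The ratio ordering already packs tightly: feed-ranker + rate-limiter, 13 GB, 1449.
Runner-up feed-ranker + metrics-collector tops out at 1391.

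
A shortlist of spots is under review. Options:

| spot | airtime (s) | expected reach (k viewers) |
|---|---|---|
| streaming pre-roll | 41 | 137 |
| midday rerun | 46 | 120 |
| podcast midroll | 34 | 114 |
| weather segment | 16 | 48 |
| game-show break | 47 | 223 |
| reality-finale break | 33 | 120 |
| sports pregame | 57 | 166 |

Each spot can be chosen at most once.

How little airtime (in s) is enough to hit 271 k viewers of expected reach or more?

63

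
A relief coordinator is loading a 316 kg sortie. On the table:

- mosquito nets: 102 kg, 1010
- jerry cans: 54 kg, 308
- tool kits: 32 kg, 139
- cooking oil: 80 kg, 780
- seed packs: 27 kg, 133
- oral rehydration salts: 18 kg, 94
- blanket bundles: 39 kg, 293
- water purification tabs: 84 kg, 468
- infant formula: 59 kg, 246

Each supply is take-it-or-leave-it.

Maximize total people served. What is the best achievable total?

By people served per kg: mosquito nets 9.90, cooking oil 9.75, blanket bundles 7.51 lead.
Greedy by ratio would take mosquito nets + jerry cans + cooking oil + oral rehydration salts + blanket bundles: 293 kg used, total 2485.
Dropping jerry cans and oral rehydration salts frees 72 kg; slotting in water purification tabs (84 kg) lifts the total to 2551 at 305 kg.

2551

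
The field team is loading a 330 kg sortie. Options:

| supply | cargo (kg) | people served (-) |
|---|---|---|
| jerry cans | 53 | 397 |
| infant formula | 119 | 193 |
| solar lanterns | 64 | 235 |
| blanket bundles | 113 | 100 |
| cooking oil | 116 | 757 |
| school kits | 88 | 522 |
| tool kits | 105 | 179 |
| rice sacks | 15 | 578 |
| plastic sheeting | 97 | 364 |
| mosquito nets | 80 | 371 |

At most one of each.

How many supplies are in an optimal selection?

5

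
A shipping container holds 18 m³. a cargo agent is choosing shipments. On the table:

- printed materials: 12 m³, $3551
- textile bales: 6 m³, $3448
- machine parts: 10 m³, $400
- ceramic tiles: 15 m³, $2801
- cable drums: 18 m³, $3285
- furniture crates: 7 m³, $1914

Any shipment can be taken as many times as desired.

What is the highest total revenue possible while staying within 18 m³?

10344

3×textile bales uses 18 of the 18 m³ and totals 10344.
No other feasible combination exceeds 10344.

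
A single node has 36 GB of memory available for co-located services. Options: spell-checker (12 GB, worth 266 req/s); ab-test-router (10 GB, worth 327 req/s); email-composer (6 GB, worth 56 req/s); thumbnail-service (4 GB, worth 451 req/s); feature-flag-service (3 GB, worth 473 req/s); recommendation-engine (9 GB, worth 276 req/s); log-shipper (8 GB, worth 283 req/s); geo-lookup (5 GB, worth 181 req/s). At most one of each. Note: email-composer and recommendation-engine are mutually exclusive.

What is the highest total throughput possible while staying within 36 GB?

Density check — feature-flag-service 157.67, thumbnail-service 112.75, geo-lookup 36.20 are the best per GB.
Greedy by ratio would take ab-test-router + email-composer + thumbnail-service + feature-flag-service + log-shipper + geo-lookup: 36 GB used, total 1771.
The 11 GB tied up in email-composer and geo-lookup is better spent on recommendation-engine — total rises to 1810 (34 GB).
No other feasible combination exceeds 1810.

1810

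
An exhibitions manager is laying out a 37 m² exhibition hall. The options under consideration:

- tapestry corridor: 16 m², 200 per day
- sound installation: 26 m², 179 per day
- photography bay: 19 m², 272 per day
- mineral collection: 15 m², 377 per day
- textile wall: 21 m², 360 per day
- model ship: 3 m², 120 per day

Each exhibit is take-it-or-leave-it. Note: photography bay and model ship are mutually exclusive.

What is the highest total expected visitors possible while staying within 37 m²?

Mineral collection + textile wall uses 36 of the 37 m² and totals 737.

737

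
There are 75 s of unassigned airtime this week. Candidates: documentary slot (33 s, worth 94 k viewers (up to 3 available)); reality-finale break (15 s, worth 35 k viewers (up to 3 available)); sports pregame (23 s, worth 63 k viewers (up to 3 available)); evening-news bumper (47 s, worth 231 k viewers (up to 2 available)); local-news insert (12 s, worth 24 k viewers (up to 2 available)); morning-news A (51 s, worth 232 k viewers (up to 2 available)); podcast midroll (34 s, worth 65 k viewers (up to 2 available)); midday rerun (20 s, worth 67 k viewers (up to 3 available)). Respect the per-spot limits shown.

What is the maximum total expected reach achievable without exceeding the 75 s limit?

Greedy by ratio would take evening-news bumper + midday rerun: 67 s used, total 298.
Replace evening-news bumper with morning-news A: the trade gains 1 net, giving 299 at 71 s.
Every other selection either busts 75 s or exceeds an availability limit or fails to beat 299.

299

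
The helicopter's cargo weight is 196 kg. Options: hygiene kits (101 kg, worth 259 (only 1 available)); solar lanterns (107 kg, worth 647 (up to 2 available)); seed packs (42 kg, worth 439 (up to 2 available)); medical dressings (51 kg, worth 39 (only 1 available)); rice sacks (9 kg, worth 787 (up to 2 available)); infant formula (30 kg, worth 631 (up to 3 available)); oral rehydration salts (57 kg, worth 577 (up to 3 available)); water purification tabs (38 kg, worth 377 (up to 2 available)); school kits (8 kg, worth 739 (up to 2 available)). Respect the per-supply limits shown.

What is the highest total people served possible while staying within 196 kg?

5522

Greedy by ratio would take seed packs + 2×rice sacks + 3×infant formula + 2×school kits: 166 kg used, total 5384.
The 42 kg tied up in seed packs is better spent on oral rehydration salts — total rises to 5522 (181 kg).
No other feasible combination exceeds 5522.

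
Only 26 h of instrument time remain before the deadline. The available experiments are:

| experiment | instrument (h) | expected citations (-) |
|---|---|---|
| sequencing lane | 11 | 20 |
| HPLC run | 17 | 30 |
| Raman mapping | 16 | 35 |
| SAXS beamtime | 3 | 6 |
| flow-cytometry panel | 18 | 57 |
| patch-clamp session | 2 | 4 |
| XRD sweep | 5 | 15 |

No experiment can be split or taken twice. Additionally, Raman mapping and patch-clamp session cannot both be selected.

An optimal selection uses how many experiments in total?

Optimal total is 78.
SAXS beamtime + flow-cytometry panel + XRD sweep hits 78 at 26 h.
Any selection reaching 78 contains exactly 3 experiments.

3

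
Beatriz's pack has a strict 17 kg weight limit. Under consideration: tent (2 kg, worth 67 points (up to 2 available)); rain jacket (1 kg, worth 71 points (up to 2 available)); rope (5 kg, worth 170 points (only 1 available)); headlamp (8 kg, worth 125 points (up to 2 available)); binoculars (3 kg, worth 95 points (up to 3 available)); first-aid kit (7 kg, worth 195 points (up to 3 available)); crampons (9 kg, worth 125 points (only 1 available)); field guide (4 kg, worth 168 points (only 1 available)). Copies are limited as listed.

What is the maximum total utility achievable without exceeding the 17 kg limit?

Ranking by ratio (utility/kg): rain jacket 71.00, field guide 42.00, rope 34.00.
A density-first pass picks 2×tent + 2×rain jacket + rope + field guide — 614 at 15 kg.
The 4 kg tied up in 2×tent is better spent on 2×binoculars — total rises to 670 (17 kg).

670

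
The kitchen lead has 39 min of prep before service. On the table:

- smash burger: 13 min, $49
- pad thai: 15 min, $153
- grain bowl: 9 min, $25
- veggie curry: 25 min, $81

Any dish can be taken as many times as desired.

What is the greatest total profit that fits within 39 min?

331

The ratio ordering already packs tightly: 2×pad thai + grain bowl, 39 min, 331.
That's the maximum — no swap from here does better than 331.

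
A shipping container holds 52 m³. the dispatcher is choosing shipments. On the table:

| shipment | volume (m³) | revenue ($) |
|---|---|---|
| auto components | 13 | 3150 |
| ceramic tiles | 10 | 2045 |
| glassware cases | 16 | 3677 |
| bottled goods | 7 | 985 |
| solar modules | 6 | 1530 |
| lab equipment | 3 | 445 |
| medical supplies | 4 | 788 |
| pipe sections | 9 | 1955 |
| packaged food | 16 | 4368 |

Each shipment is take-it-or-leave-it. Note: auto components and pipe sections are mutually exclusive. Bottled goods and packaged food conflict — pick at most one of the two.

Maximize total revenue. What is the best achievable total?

12725

Best packing: auto components + glassware cases + solar modules + packaged food — 51 m³, 12725 total.
Next best is auto components + glassware cases + lab equipment + medical supplies + packaged food at 12428 (52 m³) — short by 297.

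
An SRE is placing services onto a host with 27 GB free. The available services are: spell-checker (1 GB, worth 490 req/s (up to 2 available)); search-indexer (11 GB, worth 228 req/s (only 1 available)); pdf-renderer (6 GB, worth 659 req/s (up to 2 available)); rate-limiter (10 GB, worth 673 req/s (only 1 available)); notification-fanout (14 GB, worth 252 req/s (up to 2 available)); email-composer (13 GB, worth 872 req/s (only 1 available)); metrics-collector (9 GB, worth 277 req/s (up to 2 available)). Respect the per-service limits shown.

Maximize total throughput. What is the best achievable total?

Density check — spell-checker 490.00, pdf-renderer 109.83, rate-limiter 67.30 are the best per GB.
Greedy by ratio would take 2×spell-checker + 2×pdf-renderer + rate-limiter: 24 GB used, total 2971.
Replace rate-limiter with email-composer: the trade gains 199 net, giving 3170 at 27 GB.

3170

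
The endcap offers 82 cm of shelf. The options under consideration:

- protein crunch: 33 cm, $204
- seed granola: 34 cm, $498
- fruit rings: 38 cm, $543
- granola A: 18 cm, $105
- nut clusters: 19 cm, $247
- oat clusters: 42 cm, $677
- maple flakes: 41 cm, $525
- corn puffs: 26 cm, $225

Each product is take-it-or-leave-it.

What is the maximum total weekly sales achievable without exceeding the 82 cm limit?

1220

Ranking by ratio (weekly sales/cm): oat clusters 16.12, seed granola 14.65, fruit rings 14.29, nut clusters 13.00.
Filling by ratio: seed granola + oat clusters for 1175, with 6 cm left unused.
The 34 cm tied up in seed granola is better spent on fruit rings — total rises to 1220 (80 cm).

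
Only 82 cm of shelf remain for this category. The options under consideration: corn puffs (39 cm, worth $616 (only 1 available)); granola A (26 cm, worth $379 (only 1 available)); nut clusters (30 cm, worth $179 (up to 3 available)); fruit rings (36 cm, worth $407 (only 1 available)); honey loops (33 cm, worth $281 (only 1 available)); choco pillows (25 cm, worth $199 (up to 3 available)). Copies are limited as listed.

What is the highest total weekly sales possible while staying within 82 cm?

Density check — corn puffs 15.79, granola A 14.58, fruit rings 11.31 are the best per cm.
Filling by ratio: corn puffs + granola A for 995, with 17 cm left unused.
Dropping granola A frees 26 cm; slotting in fruit rings (36 cm) lifts the total to 1023 at 75 cm.
No other feasible combination exceeds 1023.

1023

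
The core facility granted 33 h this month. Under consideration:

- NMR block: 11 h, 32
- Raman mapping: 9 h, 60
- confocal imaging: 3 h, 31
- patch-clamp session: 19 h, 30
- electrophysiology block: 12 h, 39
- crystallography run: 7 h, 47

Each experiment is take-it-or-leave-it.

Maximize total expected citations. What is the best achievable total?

Taking Raman mapping + confocal imaging + electrophysiology block + crystallography run: 31 h used, 177 in expected citations.
The closest alternative, NMR block + Raman mapping + confocal imaging + crystallography run, reaches only 170.

177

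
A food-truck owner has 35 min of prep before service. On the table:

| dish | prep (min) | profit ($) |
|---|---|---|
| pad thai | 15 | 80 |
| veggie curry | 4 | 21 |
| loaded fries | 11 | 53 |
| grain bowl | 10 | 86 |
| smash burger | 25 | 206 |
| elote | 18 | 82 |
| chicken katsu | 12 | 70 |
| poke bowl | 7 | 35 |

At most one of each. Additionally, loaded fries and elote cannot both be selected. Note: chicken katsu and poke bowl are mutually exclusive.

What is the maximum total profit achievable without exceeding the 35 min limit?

292

The ratio ordering already packs tightly: grain bowl + smash burger, 35 min, 292.
Every other selection either busts 35 min or breaks a pairing rule or fails to beat 292.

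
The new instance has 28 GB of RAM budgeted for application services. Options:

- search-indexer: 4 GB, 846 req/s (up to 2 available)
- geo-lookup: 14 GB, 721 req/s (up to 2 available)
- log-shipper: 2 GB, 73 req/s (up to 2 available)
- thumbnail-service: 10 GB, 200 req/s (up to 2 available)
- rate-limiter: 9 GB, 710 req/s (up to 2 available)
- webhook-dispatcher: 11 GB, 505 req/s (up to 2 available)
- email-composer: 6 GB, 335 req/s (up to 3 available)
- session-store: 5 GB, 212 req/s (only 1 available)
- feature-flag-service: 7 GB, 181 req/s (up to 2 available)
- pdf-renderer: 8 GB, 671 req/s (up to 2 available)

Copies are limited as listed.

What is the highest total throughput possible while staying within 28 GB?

3185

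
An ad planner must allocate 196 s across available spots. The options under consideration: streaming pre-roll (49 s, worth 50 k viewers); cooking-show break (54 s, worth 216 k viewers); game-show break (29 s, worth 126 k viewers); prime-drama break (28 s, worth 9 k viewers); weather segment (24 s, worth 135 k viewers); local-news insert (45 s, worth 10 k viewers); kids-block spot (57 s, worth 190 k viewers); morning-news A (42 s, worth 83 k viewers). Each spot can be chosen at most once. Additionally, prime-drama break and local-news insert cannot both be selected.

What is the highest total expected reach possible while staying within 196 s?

676

By expected reach per s: weather segment 5.62, game-show break 4.34, cooking-show break 4.00 lead.
The ratio ordering already packs tightly: cooking-show break + game-show break + prime-drama break + weather segment + kids-block spot, 192 s, 676.
The closest alternative, cooking-show break + game-show break + weather segment + kids-block spot, reaches only 667.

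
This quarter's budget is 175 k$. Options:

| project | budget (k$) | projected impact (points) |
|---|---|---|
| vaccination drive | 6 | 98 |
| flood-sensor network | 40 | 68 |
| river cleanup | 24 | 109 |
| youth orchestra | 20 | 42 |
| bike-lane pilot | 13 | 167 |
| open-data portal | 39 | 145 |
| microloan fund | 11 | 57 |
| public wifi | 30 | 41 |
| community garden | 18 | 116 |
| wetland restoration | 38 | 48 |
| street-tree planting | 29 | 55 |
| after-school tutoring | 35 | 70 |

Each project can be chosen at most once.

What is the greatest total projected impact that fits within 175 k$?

A density-first pass picks vaccination drive + river cleanup + youth orchestra + bike-lane pilot + open-data portal + microloan fund + community garden + after-school tutoring — 804 at 166 k$.
Dropping youth orchestra frees 20 k$; slotting in street-tree planting (29 k$) lifts the total to 817 at 175 k$.
Next best is vaccination drive + river cleanup + youth orchestra + bike-lane pilot + open-data portal + microloan fund + community garden + after-school tutoring at 804 (166 k$) — short by 13.

817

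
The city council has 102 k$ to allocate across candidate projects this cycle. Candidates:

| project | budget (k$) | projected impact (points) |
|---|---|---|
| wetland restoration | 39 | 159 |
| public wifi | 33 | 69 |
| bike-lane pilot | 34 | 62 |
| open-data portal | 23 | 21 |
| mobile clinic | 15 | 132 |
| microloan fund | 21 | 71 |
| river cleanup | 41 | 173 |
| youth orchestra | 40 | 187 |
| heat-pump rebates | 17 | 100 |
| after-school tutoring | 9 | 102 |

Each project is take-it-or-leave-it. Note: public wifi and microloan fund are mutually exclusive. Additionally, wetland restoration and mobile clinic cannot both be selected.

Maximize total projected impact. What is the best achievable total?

The ratio ordering already packs tightly: mobile clinic + microloan fund + youth orchestra + heat-pump rebates + after-school tutoring, 102 k$, 592.
The closest alternative, mobile clinic + youth orchestra + heat-pump rebates + after-school tutoring, reaches only 521.

592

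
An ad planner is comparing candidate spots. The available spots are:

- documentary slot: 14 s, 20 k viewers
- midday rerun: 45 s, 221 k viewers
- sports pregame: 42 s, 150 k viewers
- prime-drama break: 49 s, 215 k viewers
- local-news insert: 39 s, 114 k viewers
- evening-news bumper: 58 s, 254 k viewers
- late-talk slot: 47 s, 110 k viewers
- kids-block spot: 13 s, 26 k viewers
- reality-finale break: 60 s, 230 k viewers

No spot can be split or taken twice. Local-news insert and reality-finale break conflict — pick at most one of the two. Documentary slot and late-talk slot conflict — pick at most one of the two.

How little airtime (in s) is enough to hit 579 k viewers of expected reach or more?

136

Need the lightest bundle worth ≥ 579.
Taking midday rerun + sports pregame + prime-drama break gives 586 (≥ 579) for 136 s.
Any bundle with less than 136 s falls short of 579.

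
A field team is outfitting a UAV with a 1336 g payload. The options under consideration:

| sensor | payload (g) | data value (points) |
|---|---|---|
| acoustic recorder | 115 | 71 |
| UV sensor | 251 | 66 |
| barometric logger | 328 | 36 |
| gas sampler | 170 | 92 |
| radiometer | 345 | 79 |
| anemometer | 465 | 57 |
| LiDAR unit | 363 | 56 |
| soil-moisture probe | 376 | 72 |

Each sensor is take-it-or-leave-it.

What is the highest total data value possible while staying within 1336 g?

380

Taking acoustic recorder + UV sensor + gas sampler + radiometer + soil-moisture probe: 1257 g used, 380 in data value.
That's the maximum — no swap from here does better than 380.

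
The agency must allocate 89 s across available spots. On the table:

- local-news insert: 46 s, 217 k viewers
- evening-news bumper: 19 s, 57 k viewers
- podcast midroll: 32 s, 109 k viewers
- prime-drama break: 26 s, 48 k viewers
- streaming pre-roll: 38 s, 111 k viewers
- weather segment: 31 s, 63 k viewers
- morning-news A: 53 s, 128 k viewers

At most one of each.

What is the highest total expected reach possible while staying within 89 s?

328

By expected reach per s: local-news insert 4.72, podcast midroll 3.41, evening-news bumper 3.00 lead.
Filling by ratio: local-news insert + podcast midroll for 326, with 11 s left unused.
Dropping podcast midroll frees 32 s; slotting in streaming pre-roll (38 s) lifts the total to 328 at 84 s.
Next best is local-news insert + podcast midroll at 326 (78 s) — short by 2.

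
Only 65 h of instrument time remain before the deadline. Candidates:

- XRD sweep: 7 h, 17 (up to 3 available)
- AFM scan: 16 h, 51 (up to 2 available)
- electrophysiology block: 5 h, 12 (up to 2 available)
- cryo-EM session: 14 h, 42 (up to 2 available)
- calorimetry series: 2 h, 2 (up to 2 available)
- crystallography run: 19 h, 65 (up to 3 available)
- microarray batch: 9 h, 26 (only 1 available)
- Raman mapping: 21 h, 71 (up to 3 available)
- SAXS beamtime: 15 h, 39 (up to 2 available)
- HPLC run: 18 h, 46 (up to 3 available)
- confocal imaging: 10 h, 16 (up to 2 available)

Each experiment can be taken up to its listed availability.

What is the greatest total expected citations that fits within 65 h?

215

Density check — crystallography run 3.42, Raman mapping 3.38, AFM scan 3.19 are the best per h.
Filling by ratio: XRD sweep + 3×crystallography run for 212, with 1 h left unused.
Dropping XRD sweep and 3×crystallography run frees 64 h; slotting in calorimetry series + 3×Raman mapping (65 h) lifts the total to 215 at 65 h.
That's the maximum — no swap from here does better than 215.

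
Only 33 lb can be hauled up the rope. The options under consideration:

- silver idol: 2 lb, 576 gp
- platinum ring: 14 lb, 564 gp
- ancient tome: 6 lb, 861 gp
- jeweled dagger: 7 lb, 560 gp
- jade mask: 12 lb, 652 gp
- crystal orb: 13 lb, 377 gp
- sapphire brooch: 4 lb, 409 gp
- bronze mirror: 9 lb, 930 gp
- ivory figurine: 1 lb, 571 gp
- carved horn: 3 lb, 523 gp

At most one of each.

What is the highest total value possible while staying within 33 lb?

4430

Density check — ivory figurine 571.00, silver idol 288.00, carved horn 174.33, ancient tome 143.50 are the best per lb.
Best packing: silver idol + ancient tome + jeweled dagger + sapphire brooch + bronze mirror + ivory figurine + carved horn — 32 lb, 4430 total.
Next best is silver idol + ancient tome + jade mask + bronze mirror + ivory figurine + carved horn at 4113 (33 lb) — short by 317.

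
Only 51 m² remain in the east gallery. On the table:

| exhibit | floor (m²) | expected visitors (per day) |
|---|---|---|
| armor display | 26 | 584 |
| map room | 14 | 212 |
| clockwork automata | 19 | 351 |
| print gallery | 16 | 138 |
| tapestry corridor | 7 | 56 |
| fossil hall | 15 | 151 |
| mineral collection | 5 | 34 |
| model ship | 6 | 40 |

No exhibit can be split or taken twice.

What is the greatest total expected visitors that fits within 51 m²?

By expected visitors per m²: armor display 22.46, clockwork automata 18.47, map room 15.14 lead.
Taking the top-ratio exhibits first gives armor display + clockwork automata + mineral collection for 969 (50 m²).
The 5 m² tied up in mineral collection is better spent on model ship — total rises to 975 (51 m²).
An exhaustive check of the 256 subsets confirms 975.

975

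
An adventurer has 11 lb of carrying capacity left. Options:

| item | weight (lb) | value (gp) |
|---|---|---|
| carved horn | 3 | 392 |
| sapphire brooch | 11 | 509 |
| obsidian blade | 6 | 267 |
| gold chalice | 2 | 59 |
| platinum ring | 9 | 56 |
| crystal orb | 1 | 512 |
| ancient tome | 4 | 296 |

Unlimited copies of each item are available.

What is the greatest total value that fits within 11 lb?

Taking 11×crystal orb: 11 lb used, 5632 in value.
Nothing else within 11 lb beats 5632.

5632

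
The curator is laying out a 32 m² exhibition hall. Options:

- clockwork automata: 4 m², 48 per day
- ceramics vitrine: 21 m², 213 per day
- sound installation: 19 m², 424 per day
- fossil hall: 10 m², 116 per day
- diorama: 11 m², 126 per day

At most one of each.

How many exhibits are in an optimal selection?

2

Optimal total is 550.
For example sound installation + diorama achieves it, using 30 m².
Any selection reaching 550 contains exactly 2 exhibits.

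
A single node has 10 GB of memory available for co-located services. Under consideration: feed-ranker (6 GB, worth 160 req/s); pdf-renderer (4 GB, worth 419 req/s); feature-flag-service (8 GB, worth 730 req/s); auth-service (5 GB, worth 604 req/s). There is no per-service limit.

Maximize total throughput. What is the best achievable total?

1208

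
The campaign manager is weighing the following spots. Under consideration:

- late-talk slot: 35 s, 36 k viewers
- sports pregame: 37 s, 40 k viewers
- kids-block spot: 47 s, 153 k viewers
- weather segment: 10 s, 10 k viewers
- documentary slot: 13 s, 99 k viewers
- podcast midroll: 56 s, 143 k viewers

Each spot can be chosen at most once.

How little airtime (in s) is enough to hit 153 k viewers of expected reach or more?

47

Minimise s subject to total expected reach ≥ 153.
Taking kids-block spot gives 153 (≥ 153) for 47 s.
Any bundle with less than 47 s falls short of 153.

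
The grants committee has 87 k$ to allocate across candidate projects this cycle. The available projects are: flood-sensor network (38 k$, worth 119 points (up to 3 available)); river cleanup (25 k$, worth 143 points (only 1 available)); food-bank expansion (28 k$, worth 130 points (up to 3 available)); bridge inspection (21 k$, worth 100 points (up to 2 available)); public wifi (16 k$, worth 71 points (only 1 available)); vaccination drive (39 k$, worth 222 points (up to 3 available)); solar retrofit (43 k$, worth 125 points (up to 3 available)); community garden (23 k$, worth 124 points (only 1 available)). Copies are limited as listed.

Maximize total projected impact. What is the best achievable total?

489

Density check — river cleanup 5.72, vaccination drive 5.69, community garden 5.39 are the best per k$.
River cleanup + vaccination drive + community garden uses 87 of the 87 k$ and totals 489.
No other feasible combination exceeds 489.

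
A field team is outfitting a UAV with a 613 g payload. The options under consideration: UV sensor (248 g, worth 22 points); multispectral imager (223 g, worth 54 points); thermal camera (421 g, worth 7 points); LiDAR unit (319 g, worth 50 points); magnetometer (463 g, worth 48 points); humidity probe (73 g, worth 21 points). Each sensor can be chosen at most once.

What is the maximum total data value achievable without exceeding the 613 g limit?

104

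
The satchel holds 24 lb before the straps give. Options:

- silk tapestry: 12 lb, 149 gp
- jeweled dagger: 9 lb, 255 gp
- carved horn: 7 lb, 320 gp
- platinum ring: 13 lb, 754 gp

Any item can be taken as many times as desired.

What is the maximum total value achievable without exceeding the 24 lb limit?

1074

Best packing: carved horn + platinum ring — 20 lb, 1074 total.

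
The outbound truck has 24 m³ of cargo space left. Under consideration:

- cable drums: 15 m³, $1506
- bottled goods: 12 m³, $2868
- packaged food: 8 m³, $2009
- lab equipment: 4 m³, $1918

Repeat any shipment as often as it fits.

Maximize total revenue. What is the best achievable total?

The ratio ordering already packs tightly: 6×lab equipment, 24 m³, 11508.
No other feasible combination exceeds 11508.

11508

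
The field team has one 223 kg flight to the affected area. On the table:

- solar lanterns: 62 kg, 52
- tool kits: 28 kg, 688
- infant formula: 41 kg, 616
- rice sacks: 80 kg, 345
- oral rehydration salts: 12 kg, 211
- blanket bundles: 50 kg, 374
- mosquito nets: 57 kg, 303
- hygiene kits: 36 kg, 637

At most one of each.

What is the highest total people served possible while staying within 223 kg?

Taking the top-ratio supplies first gives tool kits + infant formula + oral rehydration salts + blanket bundles + hygiene kits for 2526 (167 kg).
The 12 kg tied up in oral rehydration salts is better spent on mosquito nets — total rises to 2618 (212 kg).
Runner-up tool kits + infant formula + oral rehydration salts + blanket bundles + hygiene kits tops out at 2526.

2618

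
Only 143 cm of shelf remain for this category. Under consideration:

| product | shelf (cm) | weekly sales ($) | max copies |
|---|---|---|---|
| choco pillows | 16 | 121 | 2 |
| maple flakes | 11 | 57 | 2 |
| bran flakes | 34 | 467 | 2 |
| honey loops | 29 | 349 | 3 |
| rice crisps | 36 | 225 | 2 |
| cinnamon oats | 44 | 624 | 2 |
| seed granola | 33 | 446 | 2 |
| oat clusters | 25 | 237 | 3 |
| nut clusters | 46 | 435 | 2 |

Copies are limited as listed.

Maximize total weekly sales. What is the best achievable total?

Greedy by ratio would take choco pillows + bran flakes + 2×cinnamon oats: 138 cm used, total 1836.
Replace choco pillows and cinnamon oats with bran flakes + honey loops: the trade gains 71 net, giving 1907 at 141 cm.
The spare 2 cm is too small for any remaining product, and no exchange beats 1907.

1907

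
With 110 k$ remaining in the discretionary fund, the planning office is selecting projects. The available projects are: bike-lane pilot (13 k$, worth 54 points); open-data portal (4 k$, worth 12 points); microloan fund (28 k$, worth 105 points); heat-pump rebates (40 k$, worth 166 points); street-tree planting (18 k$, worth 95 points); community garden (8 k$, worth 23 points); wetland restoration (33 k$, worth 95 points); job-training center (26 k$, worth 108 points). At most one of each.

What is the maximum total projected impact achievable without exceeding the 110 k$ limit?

458

By projected impact per k$: street-tree planting 5.28, bike-lane pilot 4.15, job-training center 4.15, heat-pump rebates 4.15 lead.
Taking bike-lane pilot + open-data portal + heat-pump rebates + street-tree planting + community garden + job-training center: 109 k$ used, 458 in projected impact.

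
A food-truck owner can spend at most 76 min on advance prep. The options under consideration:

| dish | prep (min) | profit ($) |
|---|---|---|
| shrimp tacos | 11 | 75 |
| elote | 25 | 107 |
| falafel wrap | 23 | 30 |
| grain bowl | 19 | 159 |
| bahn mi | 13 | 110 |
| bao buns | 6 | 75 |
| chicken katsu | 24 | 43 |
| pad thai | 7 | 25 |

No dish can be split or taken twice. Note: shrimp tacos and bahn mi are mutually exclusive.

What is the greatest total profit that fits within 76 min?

Best packing: elote + grain bowl + bahn mi + bao buns + pad thai — 70 min, 476 total.

476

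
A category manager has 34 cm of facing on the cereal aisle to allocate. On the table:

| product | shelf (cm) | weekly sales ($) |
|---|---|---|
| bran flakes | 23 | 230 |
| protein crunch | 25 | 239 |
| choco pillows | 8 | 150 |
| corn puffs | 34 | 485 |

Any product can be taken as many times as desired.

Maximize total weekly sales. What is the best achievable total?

600

Taking 4×choco pillows: 32 cm used, 600 in weekly sales.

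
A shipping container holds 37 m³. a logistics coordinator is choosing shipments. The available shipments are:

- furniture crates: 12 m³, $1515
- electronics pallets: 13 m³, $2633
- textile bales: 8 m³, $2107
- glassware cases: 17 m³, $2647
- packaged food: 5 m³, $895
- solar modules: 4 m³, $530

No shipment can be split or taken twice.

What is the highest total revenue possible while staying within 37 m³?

6785

Greedy by ratio would take electronics pallets + textile bales + packaged food + solar modules: 30 m³ used, total 6165.
Replace packaged food with furniture crates: the trade gains 620 net, giving 6785 at 37 m³.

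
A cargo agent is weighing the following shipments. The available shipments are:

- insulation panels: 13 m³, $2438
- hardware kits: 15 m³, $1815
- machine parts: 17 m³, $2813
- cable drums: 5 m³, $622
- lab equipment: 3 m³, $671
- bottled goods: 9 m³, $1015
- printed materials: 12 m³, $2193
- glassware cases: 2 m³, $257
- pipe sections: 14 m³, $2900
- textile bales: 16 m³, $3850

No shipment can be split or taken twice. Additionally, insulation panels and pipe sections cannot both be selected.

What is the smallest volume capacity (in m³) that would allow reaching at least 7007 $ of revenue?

Minimise m³ subject to total revenue ≥ 7007.
glassware cases + pipe sections + textile bales: 7007 revenue at 32 m³.
No combination under 32 m³ hits 7007.

32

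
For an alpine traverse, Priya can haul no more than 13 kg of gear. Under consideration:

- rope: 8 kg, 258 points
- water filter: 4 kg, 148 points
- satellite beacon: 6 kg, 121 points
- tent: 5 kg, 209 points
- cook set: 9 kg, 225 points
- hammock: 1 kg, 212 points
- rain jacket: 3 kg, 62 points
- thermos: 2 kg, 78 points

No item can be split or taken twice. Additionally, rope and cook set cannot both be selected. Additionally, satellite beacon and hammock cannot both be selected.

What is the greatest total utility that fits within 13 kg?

647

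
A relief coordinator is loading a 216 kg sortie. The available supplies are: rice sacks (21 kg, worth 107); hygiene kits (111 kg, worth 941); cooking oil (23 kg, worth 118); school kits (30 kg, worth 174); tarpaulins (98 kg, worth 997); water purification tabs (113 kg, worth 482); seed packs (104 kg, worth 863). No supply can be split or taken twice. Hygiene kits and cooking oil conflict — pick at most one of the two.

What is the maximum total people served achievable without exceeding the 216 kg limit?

Ranking by ratio (people served/kg): tarpaulins 10.17, hygiene kits 8.48, seed packs 8.30.
Hygiene kits + tarpaulins uses 209 of the 216 kg and totals 1938.
Nothing else feasible within 216 kg beats 1938.

1938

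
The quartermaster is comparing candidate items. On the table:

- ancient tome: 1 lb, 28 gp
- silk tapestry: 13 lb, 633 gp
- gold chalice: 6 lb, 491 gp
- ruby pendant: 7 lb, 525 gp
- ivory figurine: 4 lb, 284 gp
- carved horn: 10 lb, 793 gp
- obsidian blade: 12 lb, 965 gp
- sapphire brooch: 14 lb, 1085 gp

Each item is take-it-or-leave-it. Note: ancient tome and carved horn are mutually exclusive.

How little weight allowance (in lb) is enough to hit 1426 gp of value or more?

Minimise lb subject to total value ≥ 1426.
gold chalice + obsidian blade: 1456 value at 18 lb.
Any bundle with less than 18 lb falls short of 1426.

18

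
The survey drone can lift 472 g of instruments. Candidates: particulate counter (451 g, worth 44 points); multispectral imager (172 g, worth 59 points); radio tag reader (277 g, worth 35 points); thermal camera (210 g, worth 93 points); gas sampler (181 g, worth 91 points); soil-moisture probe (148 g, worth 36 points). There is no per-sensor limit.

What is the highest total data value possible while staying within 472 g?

186

Taking the top-ratio sensors first gives 2×gas sampler for 182 (362 g).
The 362 g tied up in 2×gas sampler is better spent on 2×thermal camera — total rises to 186 (420 g).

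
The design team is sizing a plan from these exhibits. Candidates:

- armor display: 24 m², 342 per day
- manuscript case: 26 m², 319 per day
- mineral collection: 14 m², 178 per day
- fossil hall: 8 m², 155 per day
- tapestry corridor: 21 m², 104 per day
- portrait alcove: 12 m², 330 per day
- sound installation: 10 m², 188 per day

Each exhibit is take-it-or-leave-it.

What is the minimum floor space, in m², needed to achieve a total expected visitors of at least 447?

20

Look for the lowest-floor combination reaching 447.
fossil hall + portrait alcove: 485 expected visitors at 20 m².
Below 20 m² the best achievable stays under 447.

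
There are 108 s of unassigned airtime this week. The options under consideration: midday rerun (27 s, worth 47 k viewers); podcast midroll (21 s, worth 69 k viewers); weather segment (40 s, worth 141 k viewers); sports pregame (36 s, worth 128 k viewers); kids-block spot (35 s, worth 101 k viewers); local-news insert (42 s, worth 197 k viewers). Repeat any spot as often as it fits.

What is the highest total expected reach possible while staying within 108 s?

463

Best packing: podcast midroll + 2×local-news insert — 105 s, 463 total.
The spare 3 s is too small for any remaining spot, and no exchange beats 463.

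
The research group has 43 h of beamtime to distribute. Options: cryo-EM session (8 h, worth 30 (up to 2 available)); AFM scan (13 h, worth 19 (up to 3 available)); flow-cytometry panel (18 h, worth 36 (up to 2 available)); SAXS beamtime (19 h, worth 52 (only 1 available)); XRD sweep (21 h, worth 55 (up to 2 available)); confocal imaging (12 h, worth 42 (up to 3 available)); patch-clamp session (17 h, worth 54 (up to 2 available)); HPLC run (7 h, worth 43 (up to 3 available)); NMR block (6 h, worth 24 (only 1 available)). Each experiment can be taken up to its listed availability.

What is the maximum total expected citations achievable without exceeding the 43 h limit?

213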